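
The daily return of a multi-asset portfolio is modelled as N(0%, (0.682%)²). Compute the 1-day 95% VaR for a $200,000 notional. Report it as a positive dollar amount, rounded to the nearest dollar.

$2,244

At 95% one-sided, z = 1.645.
VaR = z·σ = 1.645 × 0.682% = 1.122%.
On $200,000: 0.01122 × $200,000 = $2,244.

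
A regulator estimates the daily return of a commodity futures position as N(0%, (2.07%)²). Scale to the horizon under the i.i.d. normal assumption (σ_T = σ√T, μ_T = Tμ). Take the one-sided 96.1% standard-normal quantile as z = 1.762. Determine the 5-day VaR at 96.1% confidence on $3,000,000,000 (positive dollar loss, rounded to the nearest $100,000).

$244,700,000

σ_{5d} = 2.07% × √5 = 4.629%.
VaR = 1.762 × 4.629% = 8.156%.
On $3,000,000,000: 0.08156 × $3,000,000,000 = $244,680,000.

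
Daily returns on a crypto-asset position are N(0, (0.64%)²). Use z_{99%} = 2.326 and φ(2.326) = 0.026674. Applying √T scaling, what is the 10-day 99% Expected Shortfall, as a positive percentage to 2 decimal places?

5.40%

σ_{10d} = 0.64% × √10 = 2.024%.
ES multiplier = φ(z)/(1−α) = 0.026674/0.01 = 2.667.
ES = 2.024% × 2.667 = 5.398%.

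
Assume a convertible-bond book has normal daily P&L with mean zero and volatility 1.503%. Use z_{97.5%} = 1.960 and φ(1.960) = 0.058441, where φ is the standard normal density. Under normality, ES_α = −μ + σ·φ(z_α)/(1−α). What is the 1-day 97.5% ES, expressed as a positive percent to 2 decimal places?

Tail multiplier: φ(z)/(1−α) = 0.058441 / 0.025 = 2.338.
ES = 1.503% × 2.338 = 3.514%.

3.51%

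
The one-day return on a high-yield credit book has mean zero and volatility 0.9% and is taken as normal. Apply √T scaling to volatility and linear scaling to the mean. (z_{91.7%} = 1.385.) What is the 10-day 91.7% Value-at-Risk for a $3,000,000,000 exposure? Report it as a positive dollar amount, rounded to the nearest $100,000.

σ_{10d} = 0.9% × √10 = 2.846%.
VaR = 1.385 × 2.846% = 3.942%.
On $3,000,000,000: 0.03942 × $3,000,000,000 = $118,260,000.

$118,300,000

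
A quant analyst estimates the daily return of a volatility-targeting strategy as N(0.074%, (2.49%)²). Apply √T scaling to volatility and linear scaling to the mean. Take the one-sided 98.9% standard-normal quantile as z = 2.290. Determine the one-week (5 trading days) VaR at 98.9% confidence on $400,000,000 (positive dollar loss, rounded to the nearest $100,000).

σ_{5d} = 2.49% × √5 = 5.568%; μ_{5d} = 5 × 0.074% = 0.370%.
VaR = −(0.370%) + 2.290 × 5.568% = 12.381%.
On $400,000,000: 0.12381 × $400,000,000 = $49,524,000.

$49,500,000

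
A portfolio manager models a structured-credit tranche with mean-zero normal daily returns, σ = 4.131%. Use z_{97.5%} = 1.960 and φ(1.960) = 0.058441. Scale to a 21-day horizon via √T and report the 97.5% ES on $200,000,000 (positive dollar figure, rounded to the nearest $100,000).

σ_{21d} = 4.131% × √21 = 18.931%.
ES multiplier = φ(z)/(1−α) = 0.058441/0.025 = 2.338.
ES = 18.931% × 2.338 = 44.261%; on $200,000,000: $88,522,000.

$88,500,000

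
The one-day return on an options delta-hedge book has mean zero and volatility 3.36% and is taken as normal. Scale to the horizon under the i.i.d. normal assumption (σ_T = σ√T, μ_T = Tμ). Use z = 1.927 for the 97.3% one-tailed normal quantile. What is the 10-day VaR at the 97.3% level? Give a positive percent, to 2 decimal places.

20.47%

σ_{10d} = 3.36% × √10 = 10.625%.
VaR = 1.927 × 10.625% = 20.474%.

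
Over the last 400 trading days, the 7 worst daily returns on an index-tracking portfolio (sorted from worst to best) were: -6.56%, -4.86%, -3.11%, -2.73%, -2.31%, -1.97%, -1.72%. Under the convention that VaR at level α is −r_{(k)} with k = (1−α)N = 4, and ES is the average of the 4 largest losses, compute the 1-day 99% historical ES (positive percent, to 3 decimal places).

4.315%

The 4 worst returns sum to -17.26%.
ES = −(-17.26%) / 4 = 4.315%.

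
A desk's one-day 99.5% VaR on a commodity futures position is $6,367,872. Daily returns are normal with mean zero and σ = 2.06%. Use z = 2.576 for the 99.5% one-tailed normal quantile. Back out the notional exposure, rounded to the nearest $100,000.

VaR as a fraction of value: z·σ = 2.576 × 2.06% = 5.30656%.
Position = $6,367,872 / 0.0530656 = $120,000,000.

$120,000,000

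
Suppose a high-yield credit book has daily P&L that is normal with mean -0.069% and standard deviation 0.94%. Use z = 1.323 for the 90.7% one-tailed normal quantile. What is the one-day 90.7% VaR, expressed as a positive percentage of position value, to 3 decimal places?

VaR = −μ + z·σ = −(-0.069%) + 1.323 × 0.94% = 1.313%.

1.313%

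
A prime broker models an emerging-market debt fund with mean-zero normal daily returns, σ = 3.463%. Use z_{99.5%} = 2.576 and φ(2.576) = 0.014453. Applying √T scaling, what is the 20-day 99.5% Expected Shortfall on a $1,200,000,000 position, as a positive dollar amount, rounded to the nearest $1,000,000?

$537,000,000

σ_{20d} = 3.463% × √20 = 15.487%.
ES multiplier = φ(z)/(1−α) = 0.014453/0.005 = 2.891.
ES = 15.487% × 2.891 = 44.773%; on $1,200,000,000: $537,276,000.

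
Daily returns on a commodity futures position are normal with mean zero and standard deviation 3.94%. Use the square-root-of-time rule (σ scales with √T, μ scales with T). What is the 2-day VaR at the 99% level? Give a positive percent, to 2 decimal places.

12.96%

At 99%, z = 2.326.
σ_{2d} = 3.94% × √2 = 5.572%.
VaR = 2.326 × 5.572% = 12.960%.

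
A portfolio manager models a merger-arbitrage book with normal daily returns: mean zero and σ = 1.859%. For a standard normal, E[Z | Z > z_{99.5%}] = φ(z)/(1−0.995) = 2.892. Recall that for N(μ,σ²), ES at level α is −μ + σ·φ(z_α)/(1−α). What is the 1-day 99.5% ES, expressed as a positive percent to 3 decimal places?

5.376%

ES = 1.859% × 2.892 = 5.376%.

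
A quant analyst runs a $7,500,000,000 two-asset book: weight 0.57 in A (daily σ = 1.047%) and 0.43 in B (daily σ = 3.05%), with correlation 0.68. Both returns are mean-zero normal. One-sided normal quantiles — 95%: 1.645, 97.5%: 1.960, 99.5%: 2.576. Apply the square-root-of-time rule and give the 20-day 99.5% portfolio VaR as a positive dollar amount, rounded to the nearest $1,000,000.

$1,531,000,000

σ_p = √(0.57²·1.047² + 0.43²·3.05² + 2·0.68·0.57·0.43·1.047·3.05) = 1.772%.
σ_{20d} = 1.772% × √20 = 7.925%.
VaR = 2.576 × 7.925% = 20.415%; on $7,500,000,000 that is $1,531,125,000.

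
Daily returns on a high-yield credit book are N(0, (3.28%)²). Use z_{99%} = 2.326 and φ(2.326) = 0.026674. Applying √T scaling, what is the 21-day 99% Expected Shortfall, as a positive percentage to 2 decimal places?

40.09%

σ_{21d} = 3.28% × √21 = 15.031%.
ES multiplier = φ(z)/(1−α) = 0.026674/0.01 = 2.667.
ES = 15.031% × 2.667 = 40.088%.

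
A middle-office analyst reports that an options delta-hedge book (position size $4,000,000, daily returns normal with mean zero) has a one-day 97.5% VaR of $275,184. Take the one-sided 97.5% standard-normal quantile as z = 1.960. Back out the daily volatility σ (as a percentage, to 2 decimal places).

VaR as a fraction: $275,184 / $4,000,000 = 6.880%.
σ = VaR / z = 6.880% / 1.960 = 3.510%.

3.51%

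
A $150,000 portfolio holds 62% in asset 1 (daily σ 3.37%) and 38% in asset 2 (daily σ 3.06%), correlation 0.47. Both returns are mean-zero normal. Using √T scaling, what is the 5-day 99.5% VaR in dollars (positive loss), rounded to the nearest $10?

σ_p = √(0.62²·3.37² + 0.38²·3.06² + 2·0.47·0.62·0.38·3.37·3.06) = 2.829%.
σ_{5d} = 2.829% × √5 = 6.326%.
z(99.5%) = 2.576.
VaR = 2.576 × 6.326% = 16.296%; on $150,000 that is $24,444.

$24,440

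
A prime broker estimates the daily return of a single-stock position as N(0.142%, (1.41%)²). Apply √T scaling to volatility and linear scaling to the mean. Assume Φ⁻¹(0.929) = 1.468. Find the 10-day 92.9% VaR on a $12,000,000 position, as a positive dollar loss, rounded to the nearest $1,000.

$615,000

σ_{10d} = 1.41% × √10 = 4.459%; μ_{10d} = 10 × 0.142% = 1.420%.
VaR = −(1.420%) + 1.468 × 4.459% = 5.126%.
On $12,000,000: 0.05126 × $12,000,000 = $615,120.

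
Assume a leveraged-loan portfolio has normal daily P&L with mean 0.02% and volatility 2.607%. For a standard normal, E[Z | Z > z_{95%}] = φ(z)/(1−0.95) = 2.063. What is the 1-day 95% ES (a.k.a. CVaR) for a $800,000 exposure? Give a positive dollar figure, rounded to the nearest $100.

ES = −(0.02%) + 2.607% × 2.063 = 5.358%.
On $800,000: 0.05358 × $800,000 = $42,864.

$42,900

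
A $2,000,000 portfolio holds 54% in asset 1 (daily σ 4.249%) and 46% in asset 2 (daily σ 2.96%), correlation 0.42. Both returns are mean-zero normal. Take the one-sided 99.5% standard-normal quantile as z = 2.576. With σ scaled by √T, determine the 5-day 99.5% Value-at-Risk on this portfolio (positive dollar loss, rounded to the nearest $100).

$359,600

σ_p = √(0.54²·4.249² + 0.46²·2.96² + 2·0.42·0.54·0.46·4.249·2.96) = 3.121%.
σ_{5d} = 3.121% × √5 = 6.979%.
VaR = 2.576 × 6.979% = 17.978%; on $2,000,000 that is $359,560.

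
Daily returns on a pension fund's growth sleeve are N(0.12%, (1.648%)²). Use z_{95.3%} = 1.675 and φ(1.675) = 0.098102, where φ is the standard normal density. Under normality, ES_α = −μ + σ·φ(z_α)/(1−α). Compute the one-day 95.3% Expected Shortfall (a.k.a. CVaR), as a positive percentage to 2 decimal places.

3.32%

Tail multiplier: φ(z)/(1−α) = 0.098102 / 0.047 = 2.087.
ES = −(0.12%) + 1.648% × 2.087 = 3.319%.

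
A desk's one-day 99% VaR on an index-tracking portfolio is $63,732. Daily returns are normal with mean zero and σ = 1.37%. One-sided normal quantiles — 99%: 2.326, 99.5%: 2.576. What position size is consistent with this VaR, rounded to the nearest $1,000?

$2,000,000

VaR as a fraction of value: z·σ = 2.326 × 1.37% = 3.18662%.
Position = $63,732 / 0.0318662 = $1,999,987.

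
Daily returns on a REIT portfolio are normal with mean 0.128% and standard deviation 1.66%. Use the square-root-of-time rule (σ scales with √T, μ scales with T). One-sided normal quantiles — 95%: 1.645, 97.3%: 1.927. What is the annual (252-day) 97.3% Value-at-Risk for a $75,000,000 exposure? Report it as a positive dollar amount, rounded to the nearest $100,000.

$13,900,000

σ_{252d} = 1.66% × √252 = 26.352%; μ_{252d} = 252 × 0.128% = 32.256%.
VaR = −(32.256%) + 1.927 × 26.352% = 18.524%.
On $75,000,000: 0.18524 × $75,000,000 = $13,893,000.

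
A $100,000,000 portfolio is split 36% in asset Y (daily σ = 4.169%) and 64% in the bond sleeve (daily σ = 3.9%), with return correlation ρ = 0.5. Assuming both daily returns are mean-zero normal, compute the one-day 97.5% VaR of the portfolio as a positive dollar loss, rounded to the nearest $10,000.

$6,850,000

σ_p² = 0.36²·4.169² + 0.64²·3.9² + 2·0.5·0.36·0.64·4.169·3.9 = 12.2286 (%²).
σ_p = √12.2286 = 3.497%.
At 97.5%, z = 1.960.
VaR = 1.960 × 3.497% = 6.854%; on $100,000,000 that is $6,854,000.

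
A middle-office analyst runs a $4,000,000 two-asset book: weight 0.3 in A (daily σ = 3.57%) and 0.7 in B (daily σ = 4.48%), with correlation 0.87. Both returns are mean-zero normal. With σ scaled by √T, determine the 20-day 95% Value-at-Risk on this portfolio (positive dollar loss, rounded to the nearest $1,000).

$1,207,000

σ_p = √(0.3²·3.57² + 0.7²·4.48² + 2·0.87·0.3·0.7·3.57·4.48) = 4.102%.
σ_{20d} = 4.102% × √20 = 18.345%.
z(95%) = 1.645.
VaR = 1.645 × 18.345% = 30.178%; on $4,000,000 that is $1,207,120.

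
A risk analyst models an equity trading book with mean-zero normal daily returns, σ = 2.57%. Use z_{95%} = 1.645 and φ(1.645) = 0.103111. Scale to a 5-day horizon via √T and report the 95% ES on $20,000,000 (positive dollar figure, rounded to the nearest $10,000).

σ_{5d} = 2.57% × √5 = 5.747%.
ES multiplier = φ(z)/(1−α) = 0.103111/0.05 = 2.062.
ES = 5.747% × 2.062 = 11.850%; on $20,000,000: $2,370,000.

$2,370,000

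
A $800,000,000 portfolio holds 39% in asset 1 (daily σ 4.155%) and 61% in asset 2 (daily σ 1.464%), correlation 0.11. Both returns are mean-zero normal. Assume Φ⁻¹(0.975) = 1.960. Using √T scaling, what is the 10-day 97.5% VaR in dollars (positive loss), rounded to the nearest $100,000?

$95,900,000

σ_p = √(0.39²·4.155² + 0.61²·1.464² + 2·0.11·0.39·0.61·4.155·1.464) = 1.934%.
σ_{10d} = 1.934% × √10 = 6.116%.
VaR = 1.960 × 6.116% = 11.987%; on $800,000,000 that is $95,896,000.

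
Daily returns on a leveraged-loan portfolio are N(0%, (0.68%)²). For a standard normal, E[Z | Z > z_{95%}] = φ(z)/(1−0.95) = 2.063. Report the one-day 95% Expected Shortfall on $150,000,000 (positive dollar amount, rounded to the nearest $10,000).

ES = 0.68% × 2.063 = 1.403%.
On $150,000,000: 0.01403 × $150,000,000 = $2,104,500.

$2,100,000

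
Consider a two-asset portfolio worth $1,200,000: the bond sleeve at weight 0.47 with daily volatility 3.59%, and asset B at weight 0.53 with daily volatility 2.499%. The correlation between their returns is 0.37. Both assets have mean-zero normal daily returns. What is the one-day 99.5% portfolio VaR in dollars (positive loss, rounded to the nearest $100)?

σ_p² = 0.47²·3.59² + 0.53²·2.499² + 2·0.37·0.47·0.53·3.59·2.499 = 6.2549 (%²).
σ_p = √6.2549 = 2.501%.
At 99.5%, z = 2.576.
VaR = 2.576 × 2.501% = 6.443%; on $1,200,000 that is $77,316.

$77,300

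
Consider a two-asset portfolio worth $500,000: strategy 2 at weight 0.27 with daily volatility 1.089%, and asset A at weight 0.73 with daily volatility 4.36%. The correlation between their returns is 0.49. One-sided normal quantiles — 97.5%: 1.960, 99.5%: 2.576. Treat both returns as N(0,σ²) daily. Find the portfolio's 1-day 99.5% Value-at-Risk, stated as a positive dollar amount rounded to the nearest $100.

σ_p² = 0.27²·1.089² + 0.73²·4.36² + 2·0.49·0.27·0.73·1.089·4.36 = 11.1338 (%²).
σ_p = √11.1338 = 3.337%.
VaR = 2.576 × 3.337% = 8.596%; on $500,000 that is $42,980.

$43,000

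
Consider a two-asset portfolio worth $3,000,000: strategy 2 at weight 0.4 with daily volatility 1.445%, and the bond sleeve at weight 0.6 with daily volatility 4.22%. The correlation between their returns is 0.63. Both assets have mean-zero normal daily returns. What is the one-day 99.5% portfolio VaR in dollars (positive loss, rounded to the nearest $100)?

σ_p² = 0.4²·1.445² + 0.6²·4.22² + 2·0.63·0.4·0.6·1.445·4.22 = 8.5891 (%²).
σ_p = √8.5891 = 2.931%.
At 99.5%, z = 2.576.
VaR = 2.576 × 2.931% = 7.550%; on $3,000,000 that is $226,500.

$226,500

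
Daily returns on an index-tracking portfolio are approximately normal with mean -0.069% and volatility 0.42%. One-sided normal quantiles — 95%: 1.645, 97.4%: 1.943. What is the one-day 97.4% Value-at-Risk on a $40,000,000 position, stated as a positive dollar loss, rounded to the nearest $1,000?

VaR = −μ + z·σ = −(-0.069%) + 1.943 × 0.42% = 0.885%.
On $40,000,000: 0.00885 × $40,000,000 = $354,000.

$354,000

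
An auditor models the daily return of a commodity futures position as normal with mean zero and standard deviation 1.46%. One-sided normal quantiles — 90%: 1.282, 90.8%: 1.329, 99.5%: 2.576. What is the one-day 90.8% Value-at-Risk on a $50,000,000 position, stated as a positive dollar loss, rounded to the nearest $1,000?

VaR = z·σ = 1.329 × 1.46% = 1.940%.
On $50,000,000: 0.01940 × $50,000,000 = $970,000.

$970,000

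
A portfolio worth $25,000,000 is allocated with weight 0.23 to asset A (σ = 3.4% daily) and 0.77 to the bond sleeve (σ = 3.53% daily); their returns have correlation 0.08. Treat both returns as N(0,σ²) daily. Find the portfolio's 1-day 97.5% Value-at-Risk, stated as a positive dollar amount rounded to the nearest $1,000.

$1,415,000

σ_p² = 0.23²·3.4² + 0.77²·3.53² + 2·0.08·0.23·0.77·3.4·3.53 = 8.3397 (%²).
σ_p = √8.3397 = 2.888%.
At 97.5%, z = 1.960.
VaR = 1.960 × 2.888% = 5.660%; on $25,000,000 that is $1,415,000.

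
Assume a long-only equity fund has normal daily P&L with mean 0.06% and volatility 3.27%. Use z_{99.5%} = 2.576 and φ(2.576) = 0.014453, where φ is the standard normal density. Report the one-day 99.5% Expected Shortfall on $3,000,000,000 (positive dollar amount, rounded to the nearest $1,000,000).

$282,000,000

Tail multiplier: φ(z)/(1−α) = 0.014453 / 0.005 = 2.891.
ES = −(0.06%) + 3.27% × 2.891 = 9.394%.
On $3,000,000,000: 0.09394 × $3,000,000,000 = $281,820,000.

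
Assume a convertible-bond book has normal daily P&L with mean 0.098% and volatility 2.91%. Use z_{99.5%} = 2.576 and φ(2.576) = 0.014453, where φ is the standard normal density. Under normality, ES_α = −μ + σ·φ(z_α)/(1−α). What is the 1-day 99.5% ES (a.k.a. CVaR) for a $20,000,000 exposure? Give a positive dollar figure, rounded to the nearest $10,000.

Tail multiplier: φ(z)/(1−α) = 0.014453 / 0.005 = 2.891.
ES = −(0.098%) + 2.91% × 2.891 = 8.315%.
On $20,000,000: 0.08315 × $20,000,000 = $1,663,000.

$1,660,000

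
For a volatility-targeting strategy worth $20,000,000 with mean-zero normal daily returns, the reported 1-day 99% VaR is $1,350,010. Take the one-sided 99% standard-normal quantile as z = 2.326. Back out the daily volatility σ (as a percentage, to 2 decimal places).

2.90%

VaR as a fraction: $1,350,010 / $20,000,000 = 6.750%.
σ = VaR / z = 6.750% / 2.326 = 2.902%.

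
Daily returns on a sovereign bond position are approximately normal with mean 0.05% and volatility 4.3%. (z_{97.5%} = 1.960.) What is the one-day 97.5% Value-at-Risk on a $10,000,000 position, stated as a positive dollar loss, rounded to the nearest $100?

$837,800

VaR = −μ + z·σ = −(0.05%) + 1.960 × 4.3% = 8.378%.
On $10,000,000: 0.08378 × $10,000,000 = $837,800.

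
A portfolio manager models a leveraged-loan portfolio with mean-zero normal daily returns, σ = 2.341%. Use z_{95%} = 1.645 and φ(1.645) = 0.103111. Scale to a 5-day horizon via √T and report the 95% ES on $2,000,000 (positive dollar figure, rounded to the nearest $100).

$215,900

σ_{5d} = 2.341% × √5 = 5.235%.
ES multiplier = φ(z)/(1−α) = 0.103111/0.05 = 2.062.
ES = 5.235% × 2.062 = 10.795%; on $2,000,000: $215,900.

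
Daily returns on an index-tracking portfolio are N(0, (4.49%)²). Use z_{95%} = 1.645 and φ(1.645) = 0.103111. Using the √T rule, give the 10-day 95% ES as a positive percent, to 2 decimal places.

σ_{10d} = 4.49% × √10 = 14.199%.
ES multiplier = φ(z)/(1−α) = 0.103111/0.05 = 2.062.
ES = 14.199% × 2.062 = 29.278%.

29.28%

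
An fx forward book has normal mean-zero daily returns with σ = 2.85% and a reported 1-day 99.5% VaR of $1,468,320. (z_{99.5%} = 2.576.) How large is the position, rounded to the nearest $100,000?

VaR as a fraction of value: z·σ = 2.576 × 2.85% = 7.3416%.
Position = $1,468,320 / 0.073416 = $20,000,000.

$20,000,000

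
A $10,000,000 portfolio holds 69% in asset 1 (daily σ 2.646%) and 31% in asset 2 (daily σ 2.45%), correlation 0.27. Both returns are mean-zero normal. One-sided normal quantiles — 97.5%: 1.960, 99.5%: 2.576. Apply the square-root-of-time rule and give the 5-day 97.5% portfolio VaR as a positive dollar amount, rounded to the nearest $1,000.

σ_p = √(0.69²·2.646² + 0.31²·2.45² + 2·0.27·0.69·0.31·2.646·2.45) = 2.158%.
σ_{5d} = 2.158% × √5 = 4.825%.
VaR = 1.960 × 4.825% = 9.457%; on $10,000,000 that is $945,700.

$946,000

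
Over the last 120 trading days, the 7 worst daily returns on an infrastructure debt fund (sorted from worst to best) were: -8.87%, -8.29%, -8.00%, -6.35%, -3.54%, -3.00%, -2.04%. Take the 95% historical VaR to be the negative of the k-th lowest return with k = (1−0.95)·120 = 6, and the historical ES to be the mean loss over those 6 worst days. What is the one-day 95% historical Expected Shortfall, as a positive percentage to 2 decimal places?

The 6 worst returns sum to -38.05%.
ES = −(-38.05%) / 6 = 6.3416…% ≈ 6.34%.

6.34%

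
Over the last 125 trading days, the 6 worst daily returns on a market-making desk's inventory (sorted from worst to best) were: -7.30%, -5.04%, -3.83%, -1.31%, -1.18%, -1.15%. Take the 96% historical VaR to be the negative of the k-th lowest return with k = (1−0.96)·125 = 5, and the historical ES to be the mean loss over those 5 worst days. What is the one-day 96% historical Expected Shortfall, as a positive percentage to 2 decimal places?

3.73%

The 5 worst returns sum to -18.66%.
ES = −(-18.66%) / 5 = 3.732% ≈ 3.73%.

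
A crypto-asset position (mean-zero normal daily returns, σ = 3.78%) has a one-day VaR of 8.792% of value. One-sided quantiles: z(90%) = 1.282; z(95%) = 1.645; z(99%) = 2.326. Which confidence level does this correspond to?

Implied z = VaR/σ = 8.792 / 3.78 = 2.326.
This matches z(99%) = 2.326.

99%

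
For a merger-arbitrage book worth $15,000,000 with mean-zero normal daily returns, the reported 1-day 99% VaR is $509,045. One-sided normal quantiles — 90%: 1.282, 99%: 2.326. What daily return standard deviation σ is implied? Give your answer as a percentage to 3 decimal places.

1.459%

VaR as a fraction: $509,045 / $15,000,000 = 3.394%.
σ = VaR / z = 3.394% / 2.326 = 1.459%.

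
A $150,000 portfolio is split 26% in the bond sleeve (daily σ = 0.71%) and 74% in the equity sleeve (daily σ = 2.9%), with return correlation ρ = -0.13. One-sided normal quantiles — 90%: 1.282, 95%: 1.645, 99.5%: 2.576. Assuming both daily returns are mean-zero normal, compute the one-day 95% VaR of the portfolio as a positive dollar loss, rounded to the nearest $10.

σ_p² = 0.26²·0.71² + 0.74²·2.9² + 2·-0.13·0.26·0.74·0.71·2.9 = 4.5364 (%²).
σ_p = √4.5364 = 2.130%.
VaR = 1.645 × 2.130% = 3.504%; on $150,000 that is $5,256.

$5,260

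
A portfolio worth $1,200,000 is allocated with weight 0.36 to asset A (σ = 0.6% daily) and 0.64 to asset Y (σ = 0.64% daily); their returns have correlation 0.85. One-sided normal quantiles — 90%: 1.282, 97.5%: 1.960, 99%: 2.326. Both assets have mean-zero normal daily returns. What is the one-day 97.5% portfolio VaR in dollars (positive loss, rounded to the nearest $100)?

$14,200

σ_p² = 0.36²·0.6² + 0.64²·0.64² + 2·0.85·0.36·0.64·0.6·0.64 = 0.3648 (%²).
σ_p = √0.3648 = 0.604%.
VaR = 1.960 × 0.604% = 1.184%; on $1,200,000 that is $14,208.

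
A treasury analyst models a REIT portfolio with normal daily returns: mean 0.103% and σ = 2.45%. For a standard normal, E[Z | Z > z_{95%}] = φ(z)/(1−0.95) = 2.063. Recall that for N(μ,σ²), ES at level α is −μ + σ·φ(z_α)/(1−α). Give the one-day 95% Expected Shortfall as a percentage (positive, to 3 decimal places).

4.951%

ES = −(0.103%) + 2.45% × 2.063 = 4.951%.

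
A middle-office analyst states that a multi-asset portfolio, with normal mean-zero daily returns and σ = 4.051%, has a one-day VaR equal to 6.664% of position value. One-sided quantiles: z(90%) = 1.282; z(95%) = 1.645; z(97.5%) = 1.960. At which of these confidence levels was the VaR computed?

Implied z = VaR/σ = 6.664 / 4.051 = 1.645.
This matches z(95%) = 1.645.

95%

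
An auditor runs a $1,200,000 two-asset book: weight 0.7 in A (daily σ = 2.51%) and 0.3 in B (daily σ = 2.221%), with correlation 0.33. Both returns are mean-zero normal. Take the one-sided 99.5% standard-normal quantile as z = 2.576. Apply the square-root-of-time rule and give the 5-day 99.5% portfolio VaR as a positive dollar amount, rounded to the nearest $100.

σ_p = √(0.7²·2.51² + 0.3²·2.221² + 2·0.33·0.7·0.3·2.51·2.221) = 2.075%.
σ_{5d} = 2.075% × √5 = 4.640%.
VaR = 2.576 × 4.640% = 11.953%; on $1,200,000 that is $143,436.

$143,400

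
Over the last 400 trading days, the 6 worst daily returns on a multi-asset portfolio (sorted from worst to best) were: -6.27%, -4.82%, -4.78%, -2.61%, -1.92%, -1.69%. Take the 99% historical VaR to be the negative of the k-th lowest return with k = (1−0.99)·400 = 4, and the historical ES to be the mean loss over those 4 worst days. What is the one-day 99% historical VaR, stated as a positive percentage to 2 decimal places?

k = 4; the 4th lowest return is -2.61%, so VaR = 2.61%.

2.61%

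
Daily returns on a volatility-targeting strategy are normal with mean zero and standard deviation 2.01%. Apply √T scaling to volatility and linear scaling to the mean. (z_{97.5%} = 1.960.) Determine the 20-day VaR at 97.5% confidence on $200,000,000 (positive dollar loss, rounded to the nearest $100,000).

$35,200,000

σ_{20d} = 2.01% × √20 = 8.989%.
VaR = 1.960 × 8.989% = 17.618%.
On $200,000,000: 0.17618 × $200,000,000 = $35,236,000.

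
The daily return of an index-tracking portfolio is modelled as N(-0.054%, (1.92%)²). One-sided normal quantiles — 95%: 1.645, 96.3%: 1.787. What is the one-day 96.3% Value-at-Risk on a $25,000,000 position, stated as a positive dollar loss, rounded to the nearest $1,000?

$871,000

VaR = −μ + z·σ = −(-0.054%) + 1.787 × 1.92% = 3.485%.
On $25,000,000: 0.03485 × $25,000,000 = $871,250.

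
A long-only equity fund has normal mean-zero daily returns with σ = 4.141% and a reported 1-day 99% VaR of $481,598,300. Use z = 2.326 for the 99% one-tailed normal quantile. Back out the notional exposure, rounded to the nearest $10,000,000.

$5,000,000,000

VaR as a fraction of value: z·σ = 2.326 × 4.141% = 9.63197%.
Position = $481,598,300 / 0.0963197 = $5,000,000,000.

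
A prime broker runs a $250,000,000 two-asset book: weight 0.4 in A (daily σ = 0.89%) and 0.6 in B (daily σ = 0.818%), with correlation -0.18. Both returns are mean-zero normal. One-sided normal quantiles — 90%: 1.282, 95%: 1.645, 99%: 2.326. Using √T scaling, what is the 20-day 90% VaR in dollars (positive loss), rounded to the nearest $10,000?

$7,910,000

σ_p = √(0.4²·0.89² + 0.6²·0.818² + 2·-0.18·0.4·0.6·0.89·0.818) = 0.552%.
σ_{20d} = 0.552% × √20 = 2.469%.
VaR = 1.282 × 2.469% = 3.165%; on $250,000,000 that is $7,912,500.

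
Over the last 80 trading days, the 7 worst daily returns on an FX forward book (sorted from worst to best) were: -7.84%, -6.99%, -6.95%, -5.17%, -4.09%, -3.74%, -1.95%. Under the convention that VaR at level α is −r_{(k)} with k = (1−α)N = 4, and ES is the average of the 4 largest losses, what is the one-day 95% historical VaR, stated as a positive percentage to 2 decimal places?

k = 4; the 4th lowest return is -5.17%, so VaR = 5.17%.

5.17%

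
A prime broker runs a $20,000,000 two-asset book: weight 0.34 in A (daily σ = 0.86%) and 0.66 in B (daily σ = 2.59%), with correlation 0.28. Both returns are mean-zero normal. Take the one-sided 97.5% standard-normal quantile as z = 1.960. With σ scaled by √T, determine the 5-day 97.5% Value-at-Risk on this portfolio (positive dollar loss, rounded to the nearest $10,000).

$1,590,000

σ_p = √(0.34²·0.86² + 0.66²·2.59² + 2·0.28·0.34·0.66·0.86·2.59) = 1.813%.
σ_{5d} = 1.813% × √5 = 4.054%.
VaR = 1.960 × 4.054% = 7.946%; on $20,000,000 that is $1,589,200.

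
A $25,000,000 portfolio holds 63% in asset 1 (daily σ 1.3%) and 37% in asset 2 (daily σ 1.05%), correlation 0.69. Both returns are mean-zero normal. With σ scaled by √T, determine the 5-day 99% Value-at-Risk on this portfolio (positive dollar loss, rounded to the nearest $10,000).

σ_p = √(0.63²·1.3² + 0.37²·1.05² + 2·0.69·0.63·0.37·1.3·1.05) = 1.123%.
σ_{5d} = 1.123% × √5 = 2.511%.
z(99%) = 2.326.
VaR = 2.326 × 2.511% = 5.841%; on $25,000,000 that is $1,460,250.

$1,460,000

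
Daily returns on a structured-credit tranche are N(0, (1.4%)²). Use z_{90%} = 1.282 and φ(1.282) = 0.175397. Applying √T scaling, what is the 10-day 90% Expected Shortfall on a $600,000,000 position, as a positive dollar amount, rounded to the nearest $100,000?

σ_{10d} = 1.4% × √10 = 4.427%.
ES multiplier = φ(z)/(1−α) = 0.175397/0.1 = 1.754.
ES = 4.427% × 1.754 = 7.765%; on $600,000,000: $46,590,000.

$46,600,000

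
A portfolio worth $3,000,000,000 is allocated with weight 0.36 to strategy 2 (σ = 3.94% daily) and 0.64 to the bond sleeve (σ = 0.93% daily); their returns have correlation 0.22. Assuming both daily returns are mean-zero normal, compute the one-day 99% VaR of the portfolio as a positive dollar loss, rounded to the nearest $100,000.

σ_p² = 0.36²·3.94² + 0.64²·0.93² + 2·0.22·0.36·0.64·3.94·0.93 = 2.7376 (%²).
σ_p = √2.7376 = 1.655%.
At 99%, z = 2.326.
VaR = 2.326 × 1.655% = 3.850%; on $3,000,000,000 that is $115,500,000.

$115,500,000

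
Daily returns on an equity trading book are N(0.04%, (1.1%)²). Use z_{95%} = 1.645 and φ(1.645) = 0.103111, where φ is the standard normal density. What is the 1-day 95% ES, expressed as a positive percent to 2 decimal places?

Tail multiplier: φ(z)/(1−α) = 0.103111 / 0.05 = 2.062.
ES = −(0.04%) + 1.1% × 2.062 = 2.228%.

2.23%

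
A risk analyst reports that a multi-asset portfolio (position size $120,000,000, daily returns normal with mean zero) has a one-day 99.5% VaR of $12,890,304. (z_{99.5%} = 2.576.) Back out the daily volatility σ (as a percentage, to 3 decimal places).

VaR as a fraction: $12,890,304 / $120,000,000 = 10.742%.
σ = VaR / z = 10.742% / 2.576 = 4.170%.

4.170%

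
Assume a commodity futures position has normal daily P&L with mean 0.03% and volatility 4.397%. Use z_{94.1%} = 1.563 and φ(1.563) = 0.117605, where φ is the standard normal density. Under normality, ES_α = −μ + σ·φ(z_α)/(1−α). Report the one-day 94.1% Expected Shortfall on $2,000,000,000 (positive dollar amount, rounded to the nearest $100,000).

$174,700,000

Tail multiplier: φ(z)/(1−α) = 0.117605 / 0.059 = 1.993.
ES = −(0.03%) + 4.397% × 1.993 = 8.733%.
On $2,000,000,000: 0.08733 × $2,000,000,000 = $174,660,000.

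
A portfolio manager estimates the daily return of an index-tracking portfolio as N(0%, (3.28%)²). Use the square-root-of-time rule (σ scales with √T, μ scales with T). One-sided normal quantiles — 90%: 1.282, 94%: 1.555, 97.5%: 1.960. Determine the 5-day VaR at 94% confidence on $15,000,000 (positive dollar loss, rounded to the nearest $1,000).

σ_{5d} = 3.28% × √5 = 7.334%.
VaR = 1.555 × 7.334% = 11.404%.
On $15,000,000: 0.11404 × $15,000,000 = $1,710,600.

$1,711,000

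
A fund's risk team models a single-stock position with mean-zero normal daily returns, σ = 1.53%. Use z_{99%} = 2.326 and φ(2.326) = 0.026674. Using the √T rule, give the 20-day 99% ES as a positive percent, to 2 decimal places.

18.25%

σ_{20d} = 1.53% × √20 = 6.842%.
ES multiplier = φ(z)/(1−α) = 0.026674/0.01 = 2.667.
ES = 6.842% × 2.667 = 18.248%.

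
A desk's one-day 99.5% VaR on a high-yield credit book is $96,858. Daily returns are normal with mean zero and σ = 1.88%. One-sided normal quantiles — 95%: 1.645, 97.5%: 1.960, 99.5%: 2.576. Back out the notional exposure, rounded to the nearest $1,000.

$2,000,000

VaR as a fraction of value: z·σ = 2.576 × 1.88% = 4.84288%.
Position = $96,858 / 0.0484288 = $2,000,008.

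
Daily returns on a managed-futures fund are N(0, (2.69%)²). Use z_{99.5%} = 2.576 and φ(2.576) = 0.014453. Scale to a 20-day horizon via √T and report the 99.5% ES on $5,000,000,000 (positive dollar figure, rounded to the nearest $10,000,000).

σ_{20d} = 2.69% × √20 = 12.030%.
ES multiplier = φ(z)/(1−α) = 0.014453/0.005 = 2.891.
ES = 12.030% × 2.891 = 34.779%; on $5,000,000,000: $1,738,950,000.

$1,740,000,000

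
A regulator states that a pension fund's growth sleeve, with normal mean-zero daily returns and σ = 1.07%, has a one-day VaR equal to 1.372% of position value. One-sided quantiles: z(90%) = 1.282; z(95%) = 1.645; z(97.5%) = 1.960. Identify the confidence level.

90%

Implied z = VaR/σ = 1.372 / 1.07 = 1.282.
This matches z(90%) = 1.282.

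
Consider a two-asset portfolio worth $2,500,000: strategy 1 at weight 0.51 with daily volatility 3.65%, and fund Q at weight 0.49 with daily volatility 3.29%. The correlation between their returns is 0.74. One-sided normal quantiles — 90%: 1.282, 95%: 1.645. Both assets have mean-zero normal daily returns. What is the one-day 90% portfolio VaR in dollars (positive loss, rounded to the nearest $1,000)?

σ_p² = 0.51²·3.65² + 0.49²·3.29² + 2·0.74·0.51·0.49·3.65·3.29 = 10.5054 (%²).
σ_p = √10.5054 = 3.241%.
VaR = 1.282 × 3.241% = 4.155%; on $2,500,000 that is $103,875.

$104,000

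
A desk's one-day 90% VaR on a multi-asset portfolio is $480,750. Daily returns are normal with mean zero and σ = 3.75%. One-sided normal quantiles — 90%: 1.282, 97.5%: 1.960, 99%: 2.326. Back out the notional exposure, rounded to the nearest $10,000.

$10,000,000

VaR as a fraction of value: z·σ = 1.282 × 3.75% = 4.8075%.
Position = $480,750 / 0.048075 = $10,000,000.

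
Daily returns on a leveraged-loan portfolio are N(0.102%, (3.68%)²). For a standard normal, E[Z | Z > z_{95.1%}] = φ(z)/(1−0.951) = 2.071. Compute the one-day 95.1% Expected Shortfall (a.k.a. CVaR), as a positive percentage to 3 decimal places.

7.519%

ES = −(0.102%) + 3.68% × 2.071 = 7.519%.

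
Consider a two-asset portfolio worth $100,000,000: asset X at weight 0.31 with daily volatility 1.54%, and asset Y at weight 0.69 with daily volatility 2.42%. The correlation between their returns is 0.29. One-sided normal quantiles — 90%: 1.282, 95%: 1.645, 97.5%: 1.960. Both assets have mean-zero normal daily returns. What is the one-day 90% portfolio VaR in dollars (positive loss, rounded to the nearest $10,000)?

σ_p² = 0.31²·1.54² + 0.69²·2.42² + 2·0.29·0.31·0.69·1.54·2.42 = 3.4785 (%²).
σ_p = √3.4785 = 1.865%.
VaR = 1.282 × 1.865% = 2.391%; on $100,000,000 that is $2,391,000.

$2,390,000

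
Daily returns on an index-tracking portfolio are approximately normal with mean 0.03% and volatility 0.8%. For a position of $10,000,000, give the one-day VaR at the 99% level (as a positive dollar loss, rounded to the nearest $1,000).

$183,000

At 99% one-sided, z = 2.326.
VaR = −μ + z·σ = −(0.03%) + 2.326 × 0.8% = 1.831%.
On $10,000,000: 0.01831 × $10,000,000 = $183,100.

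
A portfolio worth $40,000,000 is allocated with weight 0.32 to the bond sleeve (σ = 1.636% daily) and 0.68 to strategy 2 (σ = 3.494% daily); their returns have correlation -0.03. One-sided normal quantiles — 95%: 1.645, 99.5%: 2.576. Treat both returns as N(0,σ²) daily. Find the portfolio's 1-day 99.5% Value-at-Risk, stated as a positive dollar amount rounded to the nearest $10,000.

σ_p² = 0.32²·1.636² + 0.68²·3.494² + 2·-0.03·0.32·0.68·1.636·3.494 = 5.8444 (%²).
σ_p = √5.8444 = 2.418%.
VaR = 2.576 × 2.418% = 6.229%; on $40,000,000 that is $2,491,600.

$2,490,000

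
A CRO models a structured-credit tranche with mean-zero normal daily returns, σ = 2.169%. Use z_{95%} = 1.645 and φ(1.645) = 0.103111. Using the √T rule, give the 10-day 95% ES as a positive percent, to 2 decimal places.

σ_{10d} = 2.169% × √10 = 6.859%.
ES multiplier = φ(z)/(1−α) = 0.103111/0.05 = 2.062.
ES = 6.859% × 2.062 = 14.143%.

14.14%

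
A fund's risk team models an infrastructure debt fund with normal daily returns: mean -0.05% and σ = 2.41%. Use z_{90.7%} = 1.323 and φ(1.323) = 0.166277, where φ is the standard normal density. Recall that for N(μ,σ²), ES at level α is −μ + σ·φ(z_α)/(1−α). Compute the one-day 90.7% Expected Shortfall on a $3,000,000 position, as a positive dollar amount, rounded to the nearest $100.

$130,800

Tail multiplier: φ(z)/(1−α) = 0.166277 / 0.093 = 1.788.
ES = −(-0.05%) + 2.41% × 1.788 = 4.359%.
On $3,000,000: 0.04359 × $3,000,000 = $130,770.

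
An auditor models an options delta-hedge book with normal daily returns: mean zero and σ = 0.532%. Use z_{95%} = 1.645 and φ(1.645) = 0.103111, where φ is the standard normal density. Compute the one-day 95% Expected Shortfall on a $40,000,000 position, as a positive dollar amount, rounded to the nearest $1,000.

$439,000

Tail multiplier: φ(z)/(1−α) = 0.103111 / 0.05 = 2.062.
ES = 0.532% × 2.062 = 1.097%.
On $40,000,000: 0.01097 × $40,000,000 = $438,800.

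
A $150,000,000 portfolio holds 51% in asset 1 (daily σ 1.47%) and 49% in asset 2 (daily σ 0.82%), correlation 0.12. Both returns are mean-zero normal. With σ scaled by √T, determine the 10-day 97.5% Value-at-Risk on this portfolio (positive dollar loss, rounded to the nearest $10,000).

σ_p = √(0.51²·1.47² + 0.49²·0.82² + 2·0.12·0.51·0.49·1.47·0.82) = 0.892%.
σ_{10d} = 0.892% × √10 = 2.821%.
z(97.5%) = 1.960.
VaR = 1.960 × 2.821% = 5.529%; on $150,000,000 that is $8,293,500.

$8,290,000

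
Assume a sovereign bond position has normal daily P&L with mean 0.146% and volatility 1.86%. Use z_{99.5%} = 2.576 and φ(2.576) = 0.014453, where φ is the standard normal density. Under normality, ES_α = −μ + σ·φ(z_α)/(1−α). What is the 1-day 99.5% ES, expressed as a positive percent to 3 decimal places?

Tail multiplier: φ(z)/(1−α) = 0.014453 / 0.005 = 2.891.
ES = −(0.146%) + 1.86% × 2.891 = 5.231%.

5.231%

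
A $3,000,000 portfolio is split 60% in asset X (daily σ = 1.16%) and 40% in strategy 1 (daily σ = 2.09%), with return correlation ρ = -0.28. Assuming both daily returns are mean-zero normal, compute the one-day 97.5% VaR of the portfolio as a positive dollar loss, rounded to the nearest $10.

$54,450

σ_p² = 0.6²·1.16² + 0.4²·2.09² + 2·-0.28·0.6·0.4·1.16·2.09 = 0.8575 (%²).
σ_p = √0.8575 = 0.926%.
At 97.5%, z = 1.960.
VaR = 1.960 × 0.926% = 1.815%; on $3,000,000 that is $54,450.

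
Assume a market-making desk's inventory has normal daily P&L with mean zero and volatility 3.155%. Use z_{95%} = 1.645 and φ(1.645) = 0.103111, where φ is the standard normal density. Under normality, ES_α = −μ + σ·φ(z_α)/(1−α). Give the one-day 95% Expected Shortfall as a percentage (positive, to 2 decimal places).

6.51%

Tail multiplier: φ(z)/(1−α) = 0.103111 / 0.05 = 2.062.
ES = 3.155% × 2.062 = 6.506%.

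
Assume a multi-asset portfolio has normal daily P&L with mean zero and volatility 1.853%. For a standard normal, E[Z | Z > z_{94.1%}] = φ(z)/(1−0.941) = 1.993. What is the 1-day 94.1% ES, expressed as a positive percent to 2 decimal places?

ES = 1.853% × 1.993 = 3.693%.

3.69%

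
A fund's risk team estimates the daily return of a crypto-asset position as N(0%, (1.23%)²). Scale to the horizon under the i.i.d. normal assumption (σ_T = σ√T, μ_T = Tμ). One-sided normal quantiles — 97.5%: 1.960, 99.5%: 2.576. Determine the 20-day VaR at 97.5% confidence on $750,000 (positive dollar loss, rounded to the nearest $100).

σ_{20d} = 1.23% × √20 = 5.501%.
VaR = 1.960 × 5.501% = 10.782%.
On $750,000: 0.10782 × $750,000 = $80,865.

$80,900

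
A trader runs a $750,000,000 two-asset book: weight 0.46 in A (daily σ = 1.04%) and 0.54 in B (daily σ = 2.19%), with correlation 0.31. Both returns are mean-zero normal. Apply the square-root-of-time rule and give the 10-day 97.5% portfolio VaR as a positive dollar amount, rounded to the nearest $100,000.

$65,400,000

σ_p = √(0.46²·1.04² + 0.54²·2.19² + 2·0.31·0.46·0.54·1.04·2.19) = 1.406%.
σ_{10d} = 1.406% × √10 = 4.446%.
z(97.5%) = 1.960.
VaR = 1.960 × 4.446% = 8.714%; on $750,000,000 that is $65,355,000.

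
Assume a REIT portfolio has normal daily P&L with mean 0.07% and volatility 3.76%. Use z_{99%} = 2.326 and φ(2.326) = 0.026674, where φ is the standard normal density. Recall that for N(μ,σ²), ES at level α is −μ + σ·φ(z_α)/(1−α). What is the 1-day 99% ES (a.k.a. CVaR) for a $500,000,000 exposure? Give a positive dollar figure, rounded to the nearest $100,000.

$49,800,000

Tail multiplier: φ(z)/(1−α) = 0.026674 / 0.01 = 2.667.
ES = −(0.07%) + 3.76% × 2.667 = 9.958%.
On $500,000,000: 0.09958 × $500,000,000 = $49,790,000.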